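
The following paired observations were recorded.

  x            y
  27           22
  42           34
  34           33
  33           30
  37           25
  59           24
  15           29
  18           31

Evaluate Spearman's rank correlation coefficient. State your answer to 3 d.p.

0.048

Rank x: 3, 7, 5, 4, 6, 8, 1, 2
Rank y: 1, 8, 7, 5, 3, 2, 4, 6
d = rank(x) − rank(y): 2, -1, -2, -1, 3, 6, -3, -4; Σd² = 80
ρ = 1 − 6Σd² / [n(n²−1)] = 1 − 6×80 / (8×63) = 1 − 480/504 ≈ 0.048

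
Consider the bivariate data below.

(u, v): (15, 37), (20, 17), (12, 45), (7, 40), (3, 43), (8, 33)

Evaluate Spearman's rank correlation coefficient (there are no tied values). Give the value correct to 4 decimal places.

Rank u: 5, 6, 4, 2, 1, 3
Rank v: 3, 1, 6, 4, 5, 2
d = rank(u) − rank(v): 2, 5, -2, -2, -4, 1; Σd² = 54
ρ = 1 − 6Σd² / [n(n²−1)] = 1 − 6×54 / (6×35) = 1 − 324/210 ≈ -0.5429

-0.5429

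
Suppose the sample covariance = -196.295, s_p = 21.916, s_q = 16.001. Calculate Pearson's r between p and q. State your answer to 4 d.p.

r = Cov(p,q) / (s_p · s_q) = -196.295 / (21.916 × 16.001)
  = -196.295 / 350.6779 ≈ -0.5598

-0.5598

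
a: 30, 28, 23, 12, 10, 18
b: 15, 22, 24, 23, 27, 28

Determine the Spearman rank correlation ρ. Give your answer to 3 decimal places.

-0.714

Rank a: 6, 5, 4, 2, 1, 3
Rank b: 1, 2, 4, 3, 5, 6
d = rank(a) − rank(b): 5, 3, 0, -1, -4, -3; Σd² = 60
ρ = 1 − 6Σd² / [n(n²−1)] = 1 − 6×60 / (6×35) = 1 − 360/210 ≈ -0.714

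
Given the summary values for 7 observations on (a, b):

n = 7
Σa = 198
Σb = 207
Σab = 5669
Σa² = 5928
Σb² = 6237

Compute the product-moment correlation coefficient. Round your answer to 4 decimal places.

r = (nΣab − ΣaΣb) / √[(nΣa² − (Σa)²)(nΣb² − (Σb)²)]
Numerator: 7×5669 − 198×207 = -1303
Denominator: √[(41496 − 39204)(43659 − 42849)] = √[2292 × 810] = 1362.5417
r = -1303 / 1362.5417 ≈ -0.9563

-0.9563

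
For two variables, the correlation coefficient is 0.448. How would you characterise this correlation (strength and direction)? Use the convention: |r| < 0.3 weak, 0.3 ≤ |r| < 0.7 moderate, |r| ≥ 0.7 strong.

moderate positive

r = 0.448 > 0 so the relationship is positive.
|r| = 0.448, which falls in the moderate range.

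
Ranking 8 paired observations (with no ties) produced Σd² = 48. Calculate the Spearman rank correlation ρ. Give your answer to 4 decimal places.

0.4286

ρ = 1 − 6Σd² / [n(n²−1)] = 1 − 6×48 / (8×63)
  = 1 − 288/504 = 1 − 0.57143 ≈ 0.4286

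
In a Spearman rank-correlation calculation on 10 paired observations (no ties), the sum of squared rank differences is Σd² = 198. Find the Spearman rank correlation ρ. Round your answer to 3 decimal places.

ρ = 1 − 6Σd² / [n(n²−1)] = 1 − 6×198 / (10×99)
  = 1 − 1188/990 = 1 − 1.2000 ≈ -0.200

-0.200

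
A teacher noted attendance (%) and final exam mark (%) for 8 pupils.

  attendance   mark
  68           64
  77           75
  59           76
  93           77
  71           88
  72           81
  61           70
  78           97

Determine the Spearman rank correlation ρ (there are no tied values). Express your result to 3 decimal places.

Rank attendance: 3, 6, 1, 8, 4, 5, 2, 7
Rank mark: 1, 3, 4, 5, 7, 6, 2, 8
d = rank(attendance) − rank(mark): 2, 3, -3, 3, -3, -1, 0, -1; Σd² = 42
ρ = 1 − 6Σd² / [n(n²−1)] = 1 − 6×42 / (8×63) = 1 − 252/504 ≈ 0.500

0.500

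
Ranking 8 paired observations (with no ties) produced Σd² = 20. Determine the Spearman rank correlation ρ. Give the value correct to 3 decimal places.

0.762

ρ = 1 − 6Σd² / [n(n²−1)] = 1 − 6×20 / (8×63)
  = 1 − 120/504 = 1 − 0.2381 ≈ 0.762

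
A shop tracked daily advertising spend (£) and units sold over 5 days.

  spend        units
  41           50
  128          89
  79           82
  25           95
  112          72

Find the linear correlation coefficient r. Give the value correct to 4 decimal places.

n = 5, Σx = 385, Σy = 388, Σx² = 37475, Σy² = 31354, Σxy = 30359
nΣxy − ΣxΣy = 151795 − 149380 = 2415
nΣx² − (Σx)² = 187375 − 148225 = 39150; nΣy² − (Σy)² = 156770 − 150544 = 6226
r = 2415 / √(39150 × 6226) = 2415 / 15612.4277 ≈ 0.1547

0.1547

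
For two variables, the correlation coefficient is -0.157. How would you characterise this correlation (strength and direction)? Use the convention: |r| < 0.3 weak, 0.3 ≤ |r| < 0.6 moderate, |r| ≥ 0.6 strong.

weak negative

r = -0.157 < 0 so the relationship is negative.
|r| = 0.157, which falls in the weak range.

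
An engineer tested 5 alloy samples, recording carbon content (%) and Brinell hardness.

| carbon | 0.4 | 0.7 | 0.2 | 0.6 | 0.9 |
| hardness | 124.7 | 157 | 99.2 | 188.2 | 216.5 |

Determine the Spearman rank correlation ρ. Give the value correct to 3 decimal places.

0.900

Rank carbon: 2, 4, 1, 3, 5
Rank hardness: 2, 3, 1, 4, 5
d = rank(carbon) − rank(hardness): 0, 1, 0, -1, 0; Σd² = 2
ρ = 1 − 6Σd² / [n(n²−1)] = 1 − 6×2 / (5×24) = 1 − 12/120 ≈ 0.900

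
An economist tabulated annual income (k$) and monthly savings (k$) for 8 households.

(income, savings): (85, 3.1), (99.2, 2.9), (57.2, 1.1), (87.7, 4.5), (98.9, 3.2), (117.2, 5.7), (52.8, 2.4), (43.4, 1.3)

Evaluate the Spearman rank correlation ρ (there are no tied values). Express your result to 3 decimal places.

0.762

Rank income: 4, 7, 3, 5, 6, 8, 2, 1
Rank savings: 5, 4, 1, 7, 6, 8, 3, 2
d = rank(income) − rank(savings): -1, 3, 2, -2, 0, 0, -1, -1; Σd² = 20
ρ = 1 − 6Σd² / [n(n²−1)] = 1 − 6×20 / (8×63) = 1 − 120/504 ≈ 0.762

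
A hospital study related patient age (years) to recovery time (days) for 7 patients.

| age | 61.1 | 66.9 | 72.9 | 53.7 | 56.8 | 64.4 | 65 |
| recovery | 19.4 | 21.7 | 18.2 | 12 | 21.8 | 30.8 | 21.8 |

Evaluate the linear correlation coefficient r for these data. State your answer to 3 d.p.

0.333

n = 7, Σx = 440.8, Σy = 145.7, Σx² = 28005.52, Σy² = 3221.61, Σxy = 9247.01
nΣxy − ΣxΣy = 64729.07 − 64224.56 = 504.51
nΣx² − (Σx)² = 196038.64 − 194304.64 = 1734; nΣy² − (Σy)² = 22551.27 − 21228.49 = 1322.78
r = 504.51 / √(1734 × 1322.78) = 504.51 / 1514.4968 ≈ 0.333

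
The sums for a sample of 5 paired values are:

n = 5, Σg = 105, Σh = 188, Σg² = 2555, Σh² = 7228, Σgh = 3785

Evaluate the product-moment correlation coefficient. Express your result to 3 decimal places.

-0.691

r = (nΣgh − ΣgΣh) / √[(nΣg² − (Σg)²)(nΣh² − (Σh)²)]
Numerator: 5×3785 − 105×188 = -815
Denominator: √[(12775 − 11025)(36140 − 35344)] = √[1750 × 796] = 1180.2542
r = -815 / 1180.2542 ≈ -0.691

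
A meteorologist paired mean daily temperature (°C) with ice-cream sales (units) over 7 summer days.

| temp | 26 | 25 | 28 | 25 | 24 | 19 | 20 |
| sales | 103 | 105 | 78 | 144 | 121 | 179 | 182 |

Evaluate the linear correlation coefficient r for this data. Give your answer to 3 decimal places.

n = 7, Σx = 167, Σy = 912, Σx² = 4047, Σy² = 128260, Σxy = 21032
nΣxy − ΣxΣy = 147224 − 152304 = -5080
nΣx² − (Σx)² = 28329 − 27889 = 440; nΣy² − (Σy)² = 897820 − 831744 = 66076
r = -5080 / √(440 × 66076) = -5080 / 5391.9792 ≈ -0.942

-0.942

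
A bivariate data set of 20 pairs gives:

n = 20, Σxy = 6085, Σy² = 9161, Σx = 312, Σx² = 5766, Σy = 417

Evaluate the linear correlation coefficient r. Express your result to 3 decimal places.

-0.649

r = (nΣxy − ΣxΣy) / √[(nΣx² − (Σx)²)(nΣy² − (Σy)²)]
Numerator: 20×6085 − 312×417 = -8404
Denominator: √[(115320 − 97344)(183220 − 173889)] = √[17976 × 9331] = 12951.2183
r = -8404 / 12951.2183 ≈ -0.649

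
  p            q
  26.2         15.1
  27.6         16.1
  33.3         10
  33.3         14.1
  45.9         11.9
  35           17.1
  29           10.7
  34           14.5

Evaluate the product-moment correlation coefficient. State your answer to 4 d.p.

n = 8, Σp = 264.3, Σq = 109.5, Σp² = 8994.79, Σq² = 1544.79, Σpq = 3590.52
nΣpq − ΣpΣq = 28724.16 − 28940.85 = -216.69
nΣp² − (Σp)² = 71958.32 − 69854.49 = 2103.83; nΣq² − (Σq)² = 12358.32 − 11990.25 = 368.07
r = -216.69 / √(2103.83 × 368.07) = -216.69 / 879.9754 ≈ -0.2462

-0.2462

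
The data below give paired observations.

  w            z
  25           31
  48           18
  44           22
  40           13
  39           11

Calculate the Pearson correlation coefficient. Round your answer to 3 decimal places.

n = 5, Σw = 196, Σz = 95, Σw² = 7986, Σz² = 2059, Σwz = 3556
nΣwz − ΣwΣz = 17780 − 18620 = -840
nΣw² − (Σw)² = 39930 − 38416 = 1514; nΣz² − (Σz)² = 10295 − 9025 = 1270
r = -840 / √(1514 × 1270) = -840 / 1386.6434 ≈ -0.606

-0.606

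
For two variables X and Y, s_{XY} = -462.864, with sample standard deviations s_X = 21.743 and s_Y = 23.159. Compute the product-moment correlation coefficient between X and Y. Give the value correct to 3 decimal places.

-0.919

r = Cov(X,Y) / (s_X · s_Y) = -462.864 / (21.743 × 23.159)
  = -462.864 / 503.5461 ≈ -0.919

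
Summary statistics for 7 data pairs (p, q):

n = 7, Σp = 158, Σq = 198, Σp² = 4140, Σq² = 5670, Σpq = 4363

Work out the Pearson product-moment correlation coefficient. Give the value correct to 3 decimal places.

-0.532

r = (nΣpq − ΣpΣq) / √[(nΣp² − (Σp)²)(nΣq² − (Σq)²)]
Numerator: 7×4363 − 158×198 = -743
Denominator: √[(28980 − 24964)(39690 − 39204)] = √[4016 × 486] = 1397.0598
r = -743 / 1397.0598 ≈ -0.532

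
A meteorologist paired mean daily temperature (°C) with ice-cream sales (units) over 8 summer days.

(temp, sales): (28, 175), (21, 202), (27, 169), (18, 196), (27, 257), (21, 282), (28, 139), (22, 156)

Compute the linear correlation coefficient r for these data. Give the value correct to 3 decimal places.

n = 8, Σx = 192, Σy = 1576, Σx² = 4716, Σy² = 327636, Σxy = 37418
nΣxy − ΣxΣy = 299344 − 302592 = -3248
nΣx² − (Σx)² = 37728 − 36864 = 864; nΣy² − (Σy)² = 2621088 − 2483776 = 137312
r = -3248 / √(864 × 137312) = -3248 / 10892.0874 ≈ -0.298

-0.298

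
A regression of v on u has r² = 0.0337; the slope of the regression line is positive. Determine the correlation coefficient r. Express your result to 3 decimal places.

0.184

|r| = √0.0337 = 0.184
The association is positive, so r = 0.184.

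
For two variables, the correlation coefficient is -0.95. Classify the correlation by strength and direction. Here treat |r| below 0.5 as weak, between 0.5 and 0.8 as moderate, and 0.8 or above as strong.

r = -0.95 < 0 so the relationship is negative.
|r| = 0.95, which falls in the strong range.

strong negative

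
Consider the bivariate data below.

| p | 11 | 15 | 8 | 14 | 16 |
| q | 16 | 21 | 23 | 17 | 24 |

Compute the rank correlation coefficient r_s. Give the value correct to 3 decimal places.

0.400

Rank p: 2, 4, 1, 3, 5
Rank q: 1, 3, 4, 2, 5
d = rank(p) − rank(q): 1, 1, -3, 1, 0; Σd² = 12
ρ = 1 − 6Σd² / [n(n²−1)] = 1 − 6×12 / (5×24) = 1 − 72/120 ≈ 0.400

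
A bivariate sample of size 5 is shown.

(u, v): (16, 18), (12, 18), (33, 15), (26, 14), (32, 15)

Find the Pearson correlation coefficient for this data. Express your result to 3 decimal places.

n = 5, Σu = 119, Σv = 80, Σu² = 3189, Σv² = 1294, Σuv = 1843
nΣuv − ΣuΣv = 9215 − 9520 = -305
nΣu² − (Σu)² = 15945 − 14161 = 1784; nΣv² − (Σv)² = 6470 − 6400 = 70
r = -305 / √(1784 × 70) = -305 / 353.3836 ≈ -0.863

-0.863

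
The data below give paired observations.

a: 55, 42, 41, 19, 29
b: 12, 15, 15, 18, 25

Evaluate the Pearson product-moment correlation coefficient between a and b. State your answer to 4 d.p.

-0.6995

n = 5, Σa = 186, Σb = 85, Σa² = 7672, Σb² = 1543, Σab = 2972
nΣab − ΣaΣb = 14860 − 15810 = -950
nΣa² − (Σa)² = 38360 − 34596 = 3764; nΣb² − (Σb)² = 7715 − 7225 = 490
r = -950 / √(3764 × 490) = -950 / 1358.0722 ≈ -0.6995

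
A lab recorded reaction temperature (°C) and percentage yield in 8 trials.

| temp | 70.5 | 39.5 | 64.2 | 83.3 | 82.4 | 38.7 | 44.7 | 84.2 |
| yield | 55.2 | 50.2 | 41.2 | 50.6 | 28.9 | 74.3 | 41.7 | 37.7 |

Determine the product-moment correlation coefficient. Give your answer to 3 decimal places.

-0.558

n = 8, Σx = 507.5, Σy = 379.8, Σx² = 34966.21, Σy² = 19340.76, Σxy = 23029.62
nΣxy − ΣxΣy = 184236.96 − 192748.5 = -8511.54
nΣx² − (Σx)² = 279729.68 − 257556.25 = 22173.43; nΣy² − (Σy)² = 154726.08 − 144248.04 = 10478.04
r = -8511.54 / √(22173.43 × 10478.04) = -8511.54 / 15242.5092 ≈ -0.558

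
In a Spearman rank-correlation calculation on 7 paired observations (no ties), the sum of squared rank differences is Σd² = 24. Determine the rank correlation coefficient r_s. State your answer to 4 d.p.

ρ = 1 − 6Σd² / [n(n²−1)] = 1 − 6×24 / (7×48)
  = 1 − 144/336 = 1 − 0.42857 ≈ 0.5714

0.5714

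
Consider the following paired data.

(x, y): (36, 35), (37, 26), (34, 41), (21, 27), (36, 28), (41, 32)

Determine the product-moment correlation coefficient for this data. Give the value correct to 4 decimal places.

0.2308

n = 6, Σx = 205, Σy = 189, Σx² = 7239, Σy² = 6119, Σxy = 6503
nΣxy − ΣxΣy = 39018 − 38745 = 273
nΣx² − (Σx)² = 43434 − 42025 = 1409; nΣy² − (Σy)² = 36714 − 35721 = 993
r = 273 / √(1409 × 993) = 273 / 1182.8512 ≈ 0.2308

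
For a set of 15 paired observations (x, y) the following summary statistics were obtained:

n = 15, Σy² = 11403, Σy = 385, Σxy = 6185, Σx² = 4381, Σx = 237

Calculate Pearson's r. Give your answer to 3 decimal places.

0.104

r = (nΣxy − ΣxΣy) / √[(nΣx² − (Σx)²)(nΣy² − (Σy)²)]
Numerator: 15×6185 − 237×385 = 1530
Denominator: √[(65715 − 56169)(171045 − 148225)] = √[9546 × 22820] = 14759.3943
r = 1530 / 14759.3943 ≈ 0.104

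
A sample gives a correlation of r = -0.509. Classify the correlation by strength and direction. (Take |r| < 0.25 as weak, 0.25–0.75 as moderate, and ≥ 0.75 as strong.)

moderate negative

r = -0.509 < 0 so the relationship is negative.
|r| = 0.509, which falls in the moderate range.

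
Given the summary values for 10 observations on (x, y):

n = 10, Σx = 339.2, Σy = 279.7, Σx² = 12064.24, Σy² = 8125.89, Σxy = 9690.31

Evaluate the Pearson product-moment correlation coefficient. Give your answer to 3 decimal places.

0.493

r = (nΣxy − ΣxΣy) / √[(nΣx² − (Σx)²)(nΣy² − (Σy)²)]
Numerator: 10×9690.31 − 339.2×279.7 = 2028.86
Denominator: √[(120642.4 − 115056.64)(81258.9 − 78232.09)] = √[5585.76 × 3026.81] = 4111.8164
r = 2028.86 / 4111.8164 ≈ 0.493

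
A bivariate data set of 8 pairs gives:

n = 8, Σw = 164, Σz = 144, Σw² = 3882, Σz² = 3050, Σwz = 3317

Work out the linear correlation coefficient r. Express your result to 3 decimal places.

0.748

r = (nΣwz − ΣwΣz) / √[(nΣw² − (Σw)²)(nΣz² − (Σz)²)]
Numerator: 8×3317 − 164×144 = 2920
Denominator: √[(31056 − 26896)(24400 − 20736)] = √[4160 × 3664] = 3904.1311
r = 2920 / 3904.1311 ≈ 0.748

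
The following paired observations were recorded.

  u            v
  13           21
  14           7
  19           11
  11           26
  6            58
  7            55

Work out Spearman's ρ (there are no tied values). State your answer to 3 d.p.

-0.943

Rank u: 4, 5, 6, 3, 1, 2
Rank v: 3, 1, 2, 4, 6, 5
d = rank(u) − rank(v): 1, 4, 4, -1, -5, -3; Σd² = 68
ρ = 1 − 6Σd² / [n(n²−1)] = 1 − 6×68 / (6×35) = 1 − 408/210 ≈ -0.943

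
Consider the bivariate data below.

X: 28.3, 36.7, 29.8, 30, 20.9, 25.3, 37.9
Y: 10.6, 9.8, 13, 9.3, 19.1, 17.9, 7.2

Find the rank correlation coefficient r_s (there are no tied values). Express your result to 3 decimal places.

Rank X: 3, 6, 4, 5, 1, 2, 7
Rank Y: 4, 3, 5, 2, 7, 6, 1
d = rank(X) − rank(Y): -1, 3, -1, 3, -6, -4, 6; Σd² = 108
ρ = 1 − 6Σd² / [n(n²−1)] = 1 − 6×108 / (7×48) = 1 − 648/336 ≈ -0.929

-0.929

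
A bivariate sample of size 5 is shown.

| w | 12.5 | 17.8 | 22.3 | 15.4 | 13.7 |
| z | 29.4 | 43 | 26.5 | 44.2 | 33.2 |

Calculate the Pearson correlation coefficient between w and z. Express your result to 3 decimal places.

n = 5, Σw = 81.7, Σz = 176.3, Σw² = 1395.23, Σz² = 6471.49, Σwz = 2859.37
nΣwz − ΣwΣz = 14296.85 − 14403.71 = -106.86
nΣw² − (Σw)² = 6976.15 − 6674.89 = 301.26; nΣz² − (Σz)² = 32357.45 − 31081.69 = 1275.76
r = -106.86 / √(301.26 × 1275.76) = -106.86 / 619.9479 ≈ -0.172

-0.172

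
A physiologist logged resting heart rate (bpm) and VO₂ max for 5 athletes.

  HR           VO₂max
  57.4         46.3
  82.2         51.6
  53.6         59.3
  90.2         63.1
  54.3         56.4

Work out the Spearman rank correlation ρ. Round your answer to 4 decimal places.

Rank HR: 3, 4, 1, 5, 2
Rank VO₂max: 1, 2, 4, 5, 3
d = rank(HR) − rank(VO₂max): 2, 2, -3, 0, -1; Σd² = 18
ρ = 1 − 6Σd² / [n(n²−1)] = 1 − 6×18 / (5×24) = 1 − 108/120 ≈ 0.1000

0.1000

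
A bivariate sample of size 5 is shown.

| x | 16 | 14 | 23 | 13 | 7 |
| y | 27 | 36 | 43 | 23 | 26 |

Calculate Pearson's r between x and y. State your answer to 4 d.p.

0.7485

n = 5, Σx = 73, Σy = 155, Σx² = 1199, Σy² = 5079, Σxy = 2406
nΣxy − ΣxΣy = 12030 − 11315 = 715
nΣx² − (Σx)² = 5995 − 5329 = 666; nΣy² − (Σy)² = 25395 − 24025 = 1370
r = 715 / √(666 × 1370) = 715 / 955.2068 ≈ 0.7485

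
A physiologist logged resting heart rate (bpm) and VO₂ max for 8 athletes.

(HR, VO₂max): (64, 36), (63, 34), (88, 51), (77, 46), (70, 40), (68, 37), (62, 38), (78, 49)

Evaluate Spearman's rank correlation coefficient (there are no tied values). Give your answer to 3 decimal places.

0.857

Rank HR: 3, 2, 8, 6, 5, 4, 1, 7
Rank VO₂max: 2, 1, 8, 6, 5, 3, 4, 7
d = rank(HR) − rank(VO₂max): 1, 1, 0, 0, 0, 1, -3, 0; Σd² = 12
ρ = 1 − 6Σd² / [n(n²−1)] = 1 − 6×12 / (8×63) = 1 − 72/504 ≈ 0.857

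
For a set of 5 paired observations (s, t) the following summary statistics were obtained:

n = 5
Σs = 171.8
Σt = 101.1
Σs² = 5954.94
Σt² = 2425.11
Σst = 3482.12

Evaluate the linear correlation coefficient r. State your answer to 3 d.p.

0.059

r = (nΣst − ΣsΣt) / √[(nΣs² − (Σs)²)(nΣt² − (Σt)²)]
Numerator: 5×3482.12 − 171.8×101.1 = 41.62
Denominator: √[(29774.7 − 29515.24)(12125.55 − 10221.21)] = √[259.46 × 1904.34] = 702.9225
r = 41.62 / 702.9225 ≈ 0.059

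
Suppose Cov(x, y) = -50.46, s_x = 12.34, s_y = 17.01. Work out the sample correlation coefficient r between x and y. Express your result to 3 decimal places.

-0.240

r = Cov(x,y) / (s_x · s_y) = -50.46 / (12.34 × 17.01)
  = -50.46 / 209.9034 ≈ -0.240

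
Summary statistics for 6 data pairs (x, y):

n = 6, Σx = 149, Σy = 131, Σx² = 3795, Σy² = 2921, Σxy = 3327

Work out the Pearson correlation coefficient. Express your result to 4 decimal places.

r = (nΣxy − ΣxΣy) / √[(nΣx² − (Σx)²)(nΣy² − (Σy)²)]
Numerator: 6×3327 − 149×131 = 443
Denominator: √[(22770 − 22201)(17526 − 17161)] = √[569 × 365] = 455.7247
r = 443 / 455.7247 ≈ 0.9721

0.9721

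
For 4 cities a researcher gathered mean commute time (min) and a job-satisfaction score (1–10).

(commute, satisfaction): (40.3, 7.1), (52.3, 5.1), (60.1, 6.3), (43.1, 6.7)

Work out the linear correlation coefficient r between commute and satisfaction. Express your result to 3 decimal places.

n = 4, Σx = 195.8, Σy = 25.2, Σx² = 9829, Σy² = 161, Σxy = 1220.26
nΣxy − ΣxΣy = 4881.04 − 4934.16 = -53.12
nΣx² − (Σx)² = 39316 − 38337.64 = 978.36; nΣy² − (Σy)² = 644 − 635.04 = 8.96
r = -53.12 / √(978.36 × 8.96) = -53.12 / 93.6275 ≈ -0.567

-0.567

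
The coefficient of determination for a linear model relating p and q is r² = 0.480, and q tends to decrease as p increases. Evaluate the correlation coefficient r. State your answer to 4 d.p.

-0.6928

|r| = √0.480 = 0.6928
The association is negative, so r = −0.6928.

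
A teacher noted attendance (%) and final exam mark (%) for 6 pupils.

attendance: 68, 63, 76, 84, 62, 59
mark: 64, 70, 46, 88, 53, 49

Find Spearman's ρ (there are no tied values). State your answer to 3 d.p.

0.371

Rank attendance: 4, 3, 5, 6, 2, 1
Rank mark: 4, 5, 1, 6, 3, 2
d = rank(attendance) − rank(mark): 0, -2, 4, 0, -1, -1; Σd² = 22
ρ = 1 − 6Σd² / [n(n²−1)] = 1 − 6×22 / (6×35) = 1 − 132/210 ≈ 0.371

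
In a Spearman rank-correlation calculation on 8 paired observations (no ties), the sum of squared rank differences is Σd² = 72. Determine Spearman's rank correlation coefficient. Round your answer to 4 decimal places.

ρ = 1 − 6Σd² / [n(n²−1)] = 1 − 6×72 / (8×63)
  = 1 − 432/504 = 1 − 0.85714 ≈ 0.1429

0.1429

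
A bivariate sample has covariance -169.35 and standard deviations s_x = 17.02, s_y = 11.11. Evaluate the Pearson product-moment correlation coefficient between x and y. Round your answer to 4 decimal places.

r = Cov(x,y) / (s_x · s_y) = -169.35 / (17.02 × 11.11)
  = -169.35 / 189.0922 ≈ -0.8956

-0.8956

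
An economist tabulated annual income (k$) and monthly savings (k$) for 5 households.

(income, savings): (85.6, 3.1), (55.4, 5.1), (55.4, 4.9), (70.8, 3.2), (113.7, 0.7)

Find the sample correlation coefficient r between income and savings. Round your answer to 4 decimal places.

-0.9788

n = 5, Σx = 380.9, Σy = 17, Σx² = 31406.01, Σy² = 70.36, Σxy = 1125.51
nΣxy − ΣxΣy = 5627.55 − 6475.3 = -847.75
nΣx² − (Σx)² = 157030.05 − 145084.81 = 11945.24; nΣy² − (Σy)² = 351.8 − 289 = 62.8
r = -847.75 / √(11945.24 × 62.8) = -847.75 / 866.1184 ≈ -0.9788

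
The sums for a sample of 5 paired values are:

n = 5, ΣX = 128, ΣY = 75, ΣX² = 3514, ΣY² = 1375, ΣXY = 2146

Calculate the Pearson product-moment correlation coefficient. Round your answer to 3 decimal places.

r = (nΣXY − ΣXΣY) / √[(nΣX² − (ΣX)²)(nΣY² − (ΣY)²)]
Numerator: 5×2146 − 128×75 = 1130
Denominator: √[(17570 − 16384)(6875 − 5625)] = √[1186 × 1250] = 1217.5796
r = 1130 / 1217.5796 ≈ 0.928

0.928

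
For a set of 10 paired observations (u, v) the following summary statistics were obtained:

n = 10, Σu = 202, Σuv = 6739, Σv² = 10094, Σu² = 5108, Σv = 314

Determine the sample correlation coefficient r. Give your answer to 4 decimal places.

0.8073

r = (nΣuv − ΣuΣv) / √[(nΣu² − (Σu)²)(nΣv² − (Σv)²)]
Numerator: 10×6739 − 202×314 = 3962
Denominator: √[(51080 − 40804)(100940 − 98596)] = √[10276 × 2344] = 4907.8451
r = 3962 / 4907.8451 ≈ 0.8073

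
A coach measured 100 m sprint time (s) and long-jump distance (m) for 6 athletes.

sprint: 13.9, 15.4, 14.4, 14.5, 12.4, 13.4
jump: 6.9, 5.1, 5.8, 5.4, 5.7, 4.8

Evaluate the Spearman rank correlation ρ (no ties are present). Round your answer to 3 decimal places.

Rank sprint: 3, 6, 4, 5, 1, 2
Rank jump: 6, 2, 5, 3, 4, 1
d = rank(sprint) − rank(jump): -3, 4, -1, 2, -3, 1; Σd² = 40
ρ = 1 − 6Σd² / [n(n²−1)] = 1 − 6×40 / (6×35) = 1 − 240/210 ≈ -0.143

-0.143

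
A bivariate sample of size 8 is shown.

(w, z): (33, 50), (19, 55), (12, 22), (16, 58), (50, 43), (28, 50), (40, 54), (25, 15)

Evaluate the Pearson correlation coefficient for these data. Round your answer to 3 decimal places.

0.208

n = 8, Σw = 223, Σz = 347, Σw² = 7359, Σz² = 16863, Σwz = 9972
nΣwz − ΣwΣz = 79776 − 77381 = 2395
nΣw² − (Σw)² = 58872 − 49729 = 9143; nΣz² − (Σz)² = 134904 − 120409 = 14495
r = 2395 / √(9143 × 14495) = 2395 / 11512.0713 ≈ 0.208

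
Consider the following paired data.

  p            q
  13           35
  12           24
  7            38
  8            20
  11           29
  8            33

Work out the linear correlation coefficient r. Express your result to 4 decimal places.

n = 6, Σp = 59, Σq = 179, Σp² = 611, Σq² = 5575, Σpq = 1752
nΣpq − ΣpΣq = 10512 − 10561 = -49
nΣp² − (Σp)² = 3666 − 3481 = 185; nΣq² − (Σq)² = 33450 − 32041 = 1409
r = -49 / √(185 × 1409) = -49 / 510.5536 ≈ -0.0960

-0.0960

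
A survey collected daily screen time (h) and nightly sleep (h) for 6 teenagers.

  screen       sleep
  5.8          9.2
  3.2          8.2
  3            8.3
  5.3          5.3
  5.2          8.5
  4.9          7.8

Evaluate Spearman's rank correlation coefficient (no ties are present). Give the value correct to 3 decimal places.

0.200

Rank screen: 6, 2, 1, 5, 4, 3
Rank sleep: 6, 3, 4, 1, 5, 2
d = rank(screen) − rank(sleep): 0, -1, -3, 4, -1, 1; Σd² = 28
ρ = 1 − 6Σd² / [n(n²−1)] = 1 − 6×28 / (6×35) = 1 − 168/210 ≈ 0.200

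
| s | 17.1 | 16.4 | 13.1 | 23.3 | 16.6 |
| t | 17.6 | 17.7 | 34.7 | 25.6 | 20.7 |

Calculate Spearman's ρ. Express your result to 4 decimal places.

Rank s: 4, 2, 1, 5, 3
Rank t: 1, 2, 5, 4, 3
d = rank(s) − rank(t): 3, 0, -4, 1, 0; Σd² = 26
ρ = 1 − 6Σd² / [n(n²−1)] = 1 − 6×26 / (5×24) = 1 − 156/120 ≈ -0.3000

-0.3000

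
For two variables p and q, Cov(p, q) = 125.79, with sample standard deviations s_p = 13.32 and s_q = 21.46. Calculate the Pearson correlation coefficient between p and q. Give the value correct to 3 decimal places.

0.440

r = Cov(p,q) / (s_p · s_q) = 125.79 / (13.32 × 21.46)
  = 125.79 / 285.8472 ≈ 0.440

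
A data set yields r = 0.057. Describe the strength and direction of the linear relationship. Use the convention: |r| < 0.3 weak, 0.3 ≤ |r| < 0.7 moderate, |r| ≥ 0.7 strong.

weak positive

r = 0.057 > 0 so the relationship is positive.
|r| = 0.057, which falls in the weak range.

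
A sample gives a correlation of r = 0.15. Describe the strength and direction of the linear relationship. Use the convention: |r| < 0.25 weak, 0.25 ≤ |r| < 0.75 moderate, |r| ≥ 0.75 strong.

weak positive

r = 0.15 > 0 so the relationship is positive.
|r| = 0.15, which falls in the weak range.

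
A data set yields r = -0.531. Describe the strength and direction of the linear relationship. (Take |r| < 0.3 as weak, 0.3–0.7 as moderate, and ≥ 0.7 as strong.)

r = -0.531 < 0 so the relationship is negative.
|r| = 0.531, which falls in the moderate range.

moderate negative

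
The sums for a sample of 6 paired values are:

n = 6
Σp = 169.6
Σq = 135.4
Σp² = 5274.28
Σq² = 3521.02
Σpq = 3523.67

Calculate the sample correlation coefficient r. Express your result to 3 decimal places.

r = (nΣpq − ΣpΣq) / √[(nΣp² − (Σp)²)(nΣq² − (Σq)²)]
Numerator: 6×3523.67 − 169.6×135.4 = -1821.82
Denominator: √[(31645.68 − 28764.16)(21126.12 − 18333.16)] = √[2881.52 × 2792.96] = 2836.8944
r = -1821.82 / 2836.8944 ≈ -0.642

-0.642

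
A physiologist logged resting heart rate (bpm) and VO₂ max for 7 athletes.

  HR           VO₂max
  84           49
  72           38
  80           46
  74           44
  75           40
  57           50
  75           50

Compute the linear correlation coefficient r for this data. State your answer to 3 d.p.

n = 7, Σx = 517, Σy = 317, Σx² = 38615, Σy² = 14497, Σxy = 23388
nΣxy − ΣxΣy = 163716 − 163889 = -173
nΣx² − (Σx)² = 270305 − 267289 = 3016; nΣy² − (Σy)² = 101479 − 100489 = 990
r = -173 / √(3016 × 990) = -173 / 1727.9583 ≈ -0.100

-0.100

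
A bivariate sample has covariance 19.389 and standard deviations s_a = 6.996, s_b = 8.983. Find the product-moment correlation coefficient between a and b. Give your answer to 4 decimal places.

0.3085

r = Cov(a,b) / (s_a · s_b) = 19.389 / (6.996 × 8.983)
  = 19.389 / 62.8451 ≈ 0.3085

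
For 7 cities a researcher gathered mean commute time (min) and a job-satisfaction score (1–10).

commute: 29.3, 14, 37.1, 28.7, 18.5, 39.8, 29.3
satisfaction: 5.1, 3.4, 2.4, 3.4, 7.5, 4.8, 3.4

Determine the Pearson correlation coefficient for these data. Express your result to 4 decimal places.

n = 7, Σx = 196.7, Σy = 30, Σx² = 6039.37, Σy² = 145.74, Σxy = 813.06
nΣxy − ΣxΣy = 5691.42 − 5901 = -209.58
nΣx² − (Σx)² = 42275.59 − 38690.89 = 3584.7; nΣy² − (Σy)² = 1020.18 − 900 = 120.18
r = -209.58 / √(3584.7 × 120.18) = -209.58 / 656.3606 ≈ -0.3193

-0.3193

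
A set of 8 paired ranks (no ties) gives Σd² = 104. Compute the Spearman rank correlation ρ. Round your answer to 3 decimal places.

-0.238

ρ = 1 − 6Σd² / [n(n²−1)] = 1 − 6×104 / (8×63)
  = 1 − 624/504 = 1 − 1.2381 ≈ -0.238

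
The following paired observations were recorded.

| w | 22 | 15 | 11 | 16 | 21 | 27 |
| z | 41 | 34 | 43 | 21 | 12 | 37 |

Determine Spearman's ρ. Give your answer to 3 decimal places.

-0.143

Rank w: 5, 2, 1, 3, 4, 6
Rank z: 5, 3, 6, 2, 1, 4
d = rank(w) − rank(z): 0, -1, -5, 1, 3, 2; Σd² = 40
ρ = 1 − 6Σd² / [n(n²−1)] = 1 − 6×40 / (6×35) = 1 − 240/210 ≈ -0.143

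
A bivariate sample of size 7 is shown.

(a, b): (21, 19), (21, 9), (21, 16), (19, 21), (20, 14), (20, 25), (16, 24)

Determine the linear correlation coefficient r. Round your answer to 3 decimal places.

-0.591

n = 7, Σa = 138, Σb = 128, Σa² = 2740, Σb² = 2536, Σab = 2487
nΣab − ΣaΣb = 17409 − 17664 = -255
nΣa² − (Σa)² = 19180 − 19044 = 136; nΣb² − (Σb)² = 17752 − 16384 = 1368
r = -255 / √(136 × 1368) = -255 / 431.3328 ≈ -0.591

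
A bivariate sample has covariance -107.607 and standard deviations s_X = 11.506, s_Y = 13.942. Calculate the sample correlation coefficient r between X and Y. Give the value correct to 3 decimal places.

-0.671

r = Cov(X,Y) / (s_X · s_Y) = -107.607 / (11.506 × 13.942)
  = -107.607 / 160.4167 ≈ -0.671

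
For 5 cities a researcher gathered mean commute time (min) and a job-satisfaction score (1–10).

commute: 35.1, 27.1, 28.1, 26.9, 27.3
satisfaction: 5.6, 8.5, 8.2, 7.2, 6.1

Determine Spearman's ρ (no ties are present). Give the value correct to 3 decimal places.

-0.500

Rank commute: 5, 2, 4, 1, 3
Rank satisfaction: 1, 5, 4, 3, 2
d = rank(commute) − rank(satisfaction): 4, -3, 0, -2, 1; Σd² = 30
ρ = 1 − 6Σd² / [n(n²−1)] = 1 − 6×30 / (5×24) = 1 − 180/120 ≈ -0.500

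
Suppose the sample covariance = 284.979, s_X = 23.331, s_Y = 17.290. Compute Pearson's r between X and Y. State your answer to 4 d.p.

r = Cov(X,Y) / (s_X · s_Y) = 284.979 / (23.331 × 17.290)
  = 284.979 / 403.3930 ≈ 0.7065

0.7065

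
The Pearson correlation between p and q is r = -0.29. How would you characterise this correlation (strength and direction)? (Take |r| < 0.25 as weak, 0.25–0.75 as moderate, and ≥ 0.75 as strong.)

r = -0.29 < 0 so the relationship is negative.
|r| = 0.29, which falls in the moderate range.

moderate negative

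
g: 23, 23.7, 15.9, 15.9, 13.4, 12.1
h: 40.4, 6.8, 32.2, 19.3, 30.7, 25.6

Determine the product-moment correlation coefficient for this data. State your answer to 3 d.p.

-0.197

n = 6, Σg = 104, Σh = 155, Σg² = 1922.28, Σh² = 4685.58, Σgh = 2630.35
nΣgh − ΣgΣh = 15782.1 − 16120 = -337.9
nΣg² − (Σg)² = 11533.68 − 10816 = 717.68; nΣh² − (Σh)² = 28113.48 − 24025 = 4088.48
r = -337.9 / √(717.68 × 4088.48) = -337.9 / 1712.9566 ≈ -0.197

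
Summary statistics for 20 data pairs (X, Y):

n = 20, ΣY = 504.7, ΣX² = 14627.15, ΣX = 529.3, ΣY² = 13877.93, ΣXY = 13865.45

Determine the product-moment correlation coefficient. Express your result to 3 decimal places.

r = (nΣXY − ΣXΣY) / √[(nΣX² − (ΣX)²)(nΣY² − (ΣY)²)]
Numerator: 20×13865.45 − 529.3×504.7 = 10171.29
Denominator: √[(292543 − 280158.49)(277558.6 − 254722.09)] = √[12384.51 × 22836.51] = 16817.2229
r = 10171.29 / 16817.2229 ≈ 0.605

0.605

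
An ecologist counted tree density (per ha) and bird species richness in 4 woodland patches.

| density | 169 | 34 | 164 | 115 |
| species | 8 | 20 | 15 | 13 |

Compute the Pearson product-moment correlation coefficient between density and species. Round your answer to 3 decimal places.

-0.816

n = 4, Σx = 482, Σy = 56, Σx² = 69838, Σy² = 858, Σxy = 5987
nΣxy − ΣxΣy = 23948 − 26992 = -3044
nΣx² − (Σx)² = 279352 − 232324 = 47028; nΣy² − (Σy)² = 3432 − 3136 = 296
r = -3044 / √(47028 × 296) = -3044 / 3730.9902 ≈ -0.816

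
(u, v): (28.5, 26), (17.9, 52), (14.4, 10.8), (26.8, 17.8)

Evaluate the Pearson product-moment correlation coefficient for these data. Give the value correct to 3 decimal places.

-0.082

n = 4, Σu = 87.6, Σv = 106.6, Σu² = 2058.26, Σv² = 3813.48, Σuv = 2304.36
nΣuv − ΣuΣv = 9217.44 − 9338.16 = -120.72
nΣu² − (Σu)² = 8233.04 − 7673.76 = 559.28; nΣv² − (Σv)² = 15253.92 − 11363.56 = 3890.36
r = -120.72 / √(559.28 × 3890.36) = -120.72 / 1475.0595 ≈ -0.082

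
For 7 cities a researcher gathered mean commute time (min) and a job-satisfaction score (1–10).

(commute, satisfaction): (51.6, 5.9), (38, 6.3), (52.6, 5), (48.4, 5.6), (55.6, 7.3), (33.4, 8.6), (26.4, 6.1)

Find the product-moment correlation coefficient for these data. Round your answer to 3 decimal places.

-0.330

n = 7, Σx = 306, Σy = 44.8, Σx² = 14119.76, Σy² = 295.32, Σxy = 1932.04
nΣxy − ΣxΣy = 13524.28 − 13708.8 = -184.52
nΣx² − (Σx)² = 98838.32 − 93636 = 5202.32; nΣy² − (Σy)² = 2067.24 − 2007.04 = 60.2
r = -184.52 / √(5202.32 × 60.2) = -184.52 / 559.6246 ≈ -0.330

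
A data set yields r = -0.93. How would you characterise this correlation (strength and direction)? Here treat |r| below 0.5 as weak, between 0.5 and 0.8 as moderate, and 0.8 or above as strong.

strong negative

r = -0.93 < 0 so the relationship is negative.
|r| = 0.93, which falls in the strong range.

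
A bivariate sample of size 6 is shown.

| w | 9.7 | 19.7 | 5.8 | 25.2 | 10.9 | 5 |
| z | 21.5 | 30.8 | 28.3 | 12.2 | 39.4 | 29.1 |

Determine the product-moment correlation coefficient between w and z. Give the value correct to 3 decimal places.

n = 6, Σw = 76.3, Σz = 161.3, Σw² = 1294.67, Σz² = 4759.79, Σwz = 1861.85
nΣwz − ΣwΣz = 11171.1 − 12307.19 = -1136.09
nΣw² − (Σw)² = 7768.02 − 5821.69 = 1946.33; nΣz² − (Σz)² = 28558.74 − 26017.69 = 2541.05
r = -1136.09 / √(1946.33 × 2541.05) = -1136.09 / 2223.8979 ≈ -0.511

-0.511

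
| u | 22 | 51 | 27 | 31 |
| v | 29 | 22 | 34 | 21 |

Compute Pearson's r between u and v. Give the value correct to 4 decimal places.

n = 4, Σu = 131, Σv = 106, Σu² = 4775, Σv² = 2922, Σuv = 3329
nΣuv − ΣuΣv = 13316 − 13886 = -570
nΣu² − (Σu)² = 19100 − 17161 = 1939; nΣv² − (Σv)² = 11688 − 11236 = 452
r = -570 / √(1939 × 452) = -570 / 936.1773 ≈ -0.6089

-0.6089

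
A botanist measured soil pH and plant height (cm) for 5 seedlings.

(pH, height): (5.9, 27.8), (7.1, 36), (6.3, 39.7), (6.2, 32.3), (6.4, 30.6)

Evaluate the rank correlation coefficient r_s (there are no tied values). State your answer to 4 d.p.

0.5000

Rank pH: 1, 5, 3, 2, 4
Rank height: 1, 4, 5, 3, 2
d = rank(pH) − rank(height): 0, 1, -2, -1, 2; Σd² = 10
ρ = 1 − 6Σd² / [n(n²−1)] = 1 − 6×10 / (5×24) = 1 − 60/120 ≈ 0.5000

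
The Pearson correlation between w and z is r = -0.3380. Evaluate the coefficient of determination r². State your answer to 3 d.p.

r² = (-0.3380)² = 0.114

0.114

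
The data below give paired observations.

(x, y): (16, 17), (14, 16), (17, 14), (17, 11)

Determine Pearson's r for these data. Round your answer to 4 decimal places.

n = 4, Σx = 64, Σy = 58, Σx² = 1030, Σy² = 862, Σxy = 921
nΣxy − ΣxΣy = 3684 − 3712 = -28
nΣx² − (Σx)² = 4120 − 4096 = 24; nΣy² − (Σy)² = 3448 − 3364 = 84
r = -28 / √(24 × 84) = -28 / 44.8999 ≈ -0.6236

-0.6236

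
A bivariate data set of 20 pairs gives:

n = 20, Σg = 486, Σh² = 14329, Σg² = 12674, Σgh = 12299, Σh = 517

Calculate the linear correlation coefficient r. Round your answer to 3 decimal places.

r = (nΣgh − ΣgΣh) / √[(nΣg² − (Σg)²)(nΣh² − (Σh)²)]
Numerator: 20×12299 − 486×517 = -5282
Denominator: √[(253480 − 236196)(286580 − 267289)] = √[17284 × 19291] = 18259.9464
r = -5282 / 18259.9464 ≈ -0.289

-0.289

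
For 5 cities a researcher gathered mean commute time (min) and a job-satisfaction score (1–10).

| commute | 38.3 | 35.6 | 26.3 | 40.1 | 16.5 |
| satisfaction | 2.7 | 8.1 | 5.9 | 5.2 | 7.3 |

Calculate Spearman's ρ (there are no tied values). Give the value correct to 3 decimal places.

Rank commute: 4, 3, 2, 5, 1
Rank satisfaction: 1, 5, 3, 2, 4
d = rank(commute) − rank(satisfaction): 3, -2, -1, 3, -3; Σd² = 32
ρ = 1 − 6Σd² / [n(n²−1)] = 1 − 6×32 / (5×24) = 1 − 192/120 ≈ -0.600

-0.600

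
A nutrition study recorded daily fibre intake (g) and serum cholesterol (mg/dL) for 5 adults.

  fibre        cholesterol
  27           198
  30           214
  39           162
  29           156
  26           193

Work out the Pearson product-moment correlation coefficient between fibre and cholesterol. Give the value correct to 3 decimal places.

n = 5, Σx = 151, Σy = 923, Σx² = 4667, Σy² = 172829, Σxy = 27626
nΣxy − ΣxΣy = 138130 − 139373 = -1243
nΣx² − (Σx)² = 23335 − 22801 = 534; nΣy² − (Σy)² = 864145 − 851929 = 12216
r = -1243 / √(534 × 12216) = -1243 / 2554.0838 ≈ -0.487

-0.487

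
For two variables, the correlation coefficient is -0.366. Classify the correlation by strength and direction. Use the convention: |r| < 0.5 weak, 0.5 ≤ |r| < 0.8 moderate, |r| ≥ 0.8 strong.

weak negative

r = -0.366 < 0 so the relationship is negative.
|r| = 0.366, which falls in the weak range.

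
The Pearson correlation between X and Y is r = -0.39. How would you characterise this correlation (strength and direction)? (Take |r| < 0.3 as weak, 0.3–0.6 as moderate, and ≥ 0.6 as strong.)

r = -0.39 < 0 so the relationship is negative.
|r| = 0.39, which falls in the moderate range.

moderate negative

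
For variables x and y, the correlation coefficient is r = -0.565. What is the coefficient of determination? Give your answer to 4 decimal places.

0.3192

r² = (-0.565)² = 0.3192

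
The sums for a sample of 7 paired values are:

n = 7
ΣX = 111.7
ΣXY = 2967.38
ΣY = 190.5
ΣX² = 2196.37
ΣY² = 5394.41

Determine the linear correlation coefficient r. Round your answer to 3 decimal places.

-0.246

r = (nΣXY − ΣXΣY) / √[(nΣX² − (ΣX)²)(nΣY² − (ΣY)²)]
Numerator: 7×2967.38 − 111.7×190.5 = -507.19
Denominator: √[(15374.59 − 12476.89)(37760.87 − 36290.25)] = √[2897.7 × 1470.62] = 2064.3196
r = -507.19 / 2064.3196 ≈ -0.246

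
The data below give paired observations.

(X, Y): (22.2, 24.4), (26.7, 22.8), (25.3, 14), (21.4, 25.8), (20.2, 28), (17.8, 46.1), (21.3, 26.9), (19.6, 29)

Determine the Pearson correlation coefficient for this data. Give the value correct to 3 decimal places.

n = 8, ΣX = 174.5, ΣY = 217, ΣX² = 3866.51, ΣY² = 6450.66, ΣXY = 4584.31
nΣXY − ΣXΣY = 36674.48 − 37866.5 = -1192.02
nΣX² − (ΣX)² = 30932.08 − 30450.25 = 481.83; nΣY² − (ΣY)² = 51605.28 − 47089 = 4516.28
r = -1192.02 / √(481.83 × 4516.28) = -1192.02 / 1475.1540 ≈ -0.808

-0.808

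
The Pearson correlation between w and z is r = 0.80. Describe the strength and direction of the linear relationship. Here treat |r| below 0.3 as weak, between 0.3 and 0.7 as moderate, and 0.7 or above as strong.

r = 0.80 > 0 so the relationship is positive.
|r| = 0.80, which falls in the strong range.

strong positive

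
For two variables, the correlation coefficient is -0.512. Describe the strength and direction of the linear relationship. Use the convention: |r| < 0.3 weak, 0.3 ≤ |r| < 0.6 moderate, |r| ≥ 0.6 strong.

moderate negative

r = -0.512 < 0 so the relationship is negative.
|r| = 0.512, which falls in the moderate range.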